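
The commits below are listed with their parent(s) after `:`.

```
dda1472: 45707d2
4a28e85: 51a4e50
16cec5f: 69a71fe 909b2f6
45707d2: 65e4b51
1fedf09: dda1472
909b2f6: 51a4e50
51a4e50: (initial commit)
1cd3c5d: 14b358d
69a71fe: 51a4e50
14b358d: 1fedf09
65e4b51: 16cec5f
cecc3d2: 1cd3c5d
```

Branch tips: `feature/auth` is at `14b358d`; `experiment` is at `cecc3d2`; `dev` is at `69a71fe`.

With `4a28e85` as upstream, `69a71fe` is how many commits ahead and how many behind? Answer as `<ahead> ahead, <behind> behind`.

Reachable from 69a71fe: {51a4e50, 69a71fe}.
Reachable from 4a28e85: {4a28e85, 51a4e50}.
Only in 69a71fe's history (ahead): {69a71fe} — 1.
Only in 4a28e85's history (behind): {4a28e85} — 1.

1 ahead, 1 behind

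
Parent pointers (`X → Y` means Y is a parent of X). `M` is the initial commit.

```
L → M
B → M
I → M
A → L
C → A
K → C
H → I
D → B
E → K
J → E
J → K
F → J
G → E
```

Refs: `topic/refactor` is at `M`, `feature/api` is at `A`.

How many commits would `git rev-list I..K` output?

4

Reachable from K: {A, C, K, L, M}.
Reachable from I: {I, M}.
In K's history but not I's: {A, C, K, L} — 4 commits.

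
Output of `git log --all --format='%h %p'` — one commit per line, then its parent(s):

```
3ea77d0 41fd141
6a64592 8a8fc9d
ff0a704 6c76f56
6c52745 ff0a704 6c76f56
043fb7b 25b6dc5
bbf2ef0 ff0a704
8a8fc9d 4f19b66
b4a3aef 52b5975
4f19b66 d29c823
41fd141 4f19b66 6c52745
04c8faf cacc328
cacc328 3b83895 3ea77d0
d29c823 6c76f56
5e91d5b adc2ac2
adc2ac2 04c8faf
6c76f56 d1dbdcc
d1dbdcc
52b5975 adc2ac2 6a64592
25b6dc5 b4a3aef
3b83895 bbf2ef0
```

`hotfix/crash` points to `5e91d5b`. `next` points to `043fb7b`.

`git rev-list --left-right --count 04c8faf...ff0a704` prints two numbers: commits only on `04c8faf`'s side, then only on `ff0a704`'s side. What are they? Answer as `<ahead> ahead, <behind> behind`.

Reachable from 04c8faf: {04c8faf, 3b83895, 3ea77d0, 41fd141, 4f19b66, 6c52745, 6c76f56, bbf2ef0, cacc328, d1dbdcc, d29c823, ff0a704}.
Reachable from ff0a704: {6c76f56, d1dbdcc, ff0a704}.
Only in 04c8faf's history (ahead): {04c8faf, 3b83895, 3ea77d0, 41fd141, 4f19b66, 6c52745, bbf2ef0, cacc328, d29c823} — 9.
Only in ff0a704's history (behind): {} — 0.

9 ahead, 0 behind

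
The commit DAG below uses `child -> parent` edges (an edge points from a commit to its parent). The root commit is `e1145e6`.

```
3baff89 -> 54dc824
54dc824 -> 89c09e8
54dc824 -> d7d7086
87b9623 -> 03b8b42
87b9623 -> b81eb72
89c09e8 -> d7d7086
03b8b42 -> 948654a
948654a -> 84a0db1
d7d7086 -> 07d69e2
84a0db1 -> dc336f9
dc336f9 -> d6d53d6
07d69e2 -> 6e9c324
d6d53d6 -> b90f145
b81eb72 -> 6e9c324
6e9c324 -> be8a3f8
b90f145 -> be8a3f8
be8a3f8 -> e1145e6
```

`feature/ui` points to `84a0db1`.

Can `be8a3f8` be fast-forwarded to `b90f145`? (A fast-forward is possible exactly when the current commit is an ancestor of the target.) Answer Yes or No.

Yes

A fast-forward from be8a3f8 to b90f145 is possible iff be8a3f8 is an ancestor of b90f145.
Ancestors of b90f145: {b90f145, be8a3f8, e1145e6}.
be8a3f8 is among them, so fast-forward is possible.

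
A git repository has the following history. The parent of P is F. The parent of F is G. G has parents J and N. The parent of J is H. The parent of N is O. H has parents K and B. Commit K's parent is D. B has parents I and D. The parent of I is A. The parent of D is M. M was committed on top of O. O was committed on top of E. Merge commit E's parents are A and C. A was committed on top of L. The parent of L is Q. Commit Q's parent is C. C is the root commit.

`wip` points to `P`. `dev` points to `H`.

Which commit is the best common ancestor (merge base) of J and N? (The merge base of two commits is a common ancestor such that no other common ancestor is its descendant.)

O

Ancestors of J: {A, B, C, D, E, H, I, J, K, L, M, O, Q}.
Ancestors of N: {A, C, E, L, N, O, Q}.
Common ancestors: {A, C, E, L, O, Q}.
Among these, O is not an ancestor of any other common ancestor — it is the merge base.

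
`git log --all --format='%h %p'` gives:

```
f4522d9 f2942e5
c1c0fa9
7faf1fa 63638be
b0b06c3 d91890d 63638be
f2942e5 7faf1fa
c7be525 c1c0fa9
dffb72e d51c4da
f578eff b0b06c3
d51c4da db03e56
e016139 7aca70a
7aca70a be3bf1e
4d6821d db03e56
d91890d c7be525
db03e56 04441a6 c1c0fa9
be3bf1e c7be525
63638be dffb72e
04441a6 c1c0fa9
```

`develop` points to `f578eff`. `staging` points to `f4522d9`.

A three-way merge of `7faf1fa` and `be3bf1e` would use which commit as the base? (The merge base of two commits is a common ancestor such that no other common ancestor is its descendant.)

Ancestors of 7faf1fa: {04441a6, 63638be, 7faf1fa, c1c0fa9, d51c4da, db03e56, dffb72e}.
Ancestors of be3bf1e: {be3bf1e, c1c0fa9, c7be525}.
Common ancestors: {c1c0fa9}.
The only common ancestor is c1c0fa9, so it is the merge base.

c1c0fa9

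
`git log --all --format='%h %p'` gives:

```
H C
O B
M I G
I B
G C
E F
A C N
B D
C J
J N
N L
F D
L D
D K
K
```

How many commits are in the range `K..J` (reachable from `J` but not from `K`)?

4

Reachable from J: {D, J, K, L, N}.
Reachable from K: {K}.
In J's history but not K's: {D, J, L, N} — 4 commits.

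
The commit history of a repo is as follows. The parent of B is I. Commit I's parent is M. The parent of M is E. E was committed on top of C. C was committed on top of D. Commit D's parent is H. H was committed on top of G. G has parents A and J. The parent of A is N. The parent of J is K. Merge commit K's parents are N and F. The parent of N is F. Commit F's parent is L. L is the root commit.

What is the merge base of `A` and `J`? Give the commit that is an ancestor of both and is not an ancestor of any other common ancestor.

N

Ancestors of A: {A, F, L, N}.
Ancestors of J: {F, J, K, L, N}.
Common ancestors: {F, L, N}.
Among these, N is not an ancestor of any other common ancestor — it is the merge base.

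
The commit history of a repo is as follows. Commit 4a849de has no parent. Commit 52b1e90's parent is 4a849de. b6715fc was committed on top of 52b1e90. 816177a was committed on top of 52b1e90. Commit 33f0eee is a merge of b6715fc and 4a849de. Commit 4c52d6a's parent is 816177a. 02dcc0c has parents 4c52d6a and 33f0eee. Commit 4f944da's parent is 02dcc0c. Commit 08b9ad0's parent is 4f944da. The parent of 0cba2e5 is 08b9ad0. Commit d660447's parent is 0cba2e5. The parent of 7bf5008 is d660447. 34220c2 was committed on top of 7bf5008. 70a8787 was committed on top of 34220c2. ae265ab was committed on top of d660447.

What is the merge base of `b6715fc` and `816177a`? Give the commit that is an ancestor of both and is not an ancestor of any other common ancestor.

52b1e90

Ancestors of b6715fc: {4a849de, 52b1e90, b6715fc}.
Ancestors of 816177a: {4a849de, 52b1e90, 816177a}.
Common ancestors: {4a849de, 52b1e90}.
Among these, 52b1e90 is not an ancestor of any other common ancestor — it is the merge base.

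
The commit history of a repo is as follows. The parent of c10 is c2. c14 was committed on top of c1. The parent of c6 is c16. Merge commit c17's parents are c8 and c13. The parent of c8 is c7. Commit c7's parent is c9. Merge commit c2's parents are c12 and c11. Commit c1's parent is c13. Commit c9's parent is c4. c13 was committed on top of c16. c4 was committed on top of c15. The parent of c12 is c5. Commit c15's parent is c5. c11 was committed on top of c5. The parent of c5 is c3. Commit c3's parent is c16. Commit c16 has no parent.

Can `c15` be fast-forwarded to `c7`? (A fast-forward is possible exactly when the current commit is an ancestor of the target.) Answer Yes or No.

A fast-forward from c15 to c7 is possible iff c15 is an ancestor of c7.
Ancestors of c7: {c15, c16, c3, c4, c5, c7, c9}.
c15 is among them, so fast-forward is possible.

Yes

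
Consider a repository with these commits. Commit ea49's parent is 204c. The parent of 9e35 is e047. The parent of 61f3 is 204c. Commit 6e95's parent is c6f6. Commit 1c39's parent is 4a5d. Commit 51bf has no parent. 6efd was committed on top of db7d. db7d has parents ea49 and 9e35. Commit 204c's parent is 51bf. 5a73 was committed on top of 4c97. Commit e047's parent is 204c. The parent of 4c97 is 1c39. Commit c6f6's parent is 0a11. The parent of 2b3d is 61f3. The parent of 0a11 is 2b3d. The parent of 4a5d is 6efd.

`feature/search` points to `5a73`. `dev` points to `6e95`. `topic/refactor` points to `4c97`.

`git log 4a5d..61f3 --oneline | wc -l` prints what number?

Reachable from 61f3: {204c, 51bf, 61f3}.
Reachable from 4a5d: {204c, 4a5d, 51bf, 6efd, 9e35, db7d, e047, ea49}.
In 61f3's history but not 4a5d's: {61f3} — 1 commit.

1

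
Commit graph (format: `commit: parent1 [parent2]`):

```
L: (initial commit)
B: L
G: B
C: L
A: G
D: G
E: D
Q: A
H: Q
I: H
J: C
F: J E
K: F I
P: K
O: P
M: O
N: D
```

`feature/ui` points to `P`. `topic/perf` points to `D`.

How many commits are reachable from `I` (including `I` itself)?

Walking parent pointers from I: reachable set = {A, B, G, H, I, L, Q}.
That is 7 commits.

7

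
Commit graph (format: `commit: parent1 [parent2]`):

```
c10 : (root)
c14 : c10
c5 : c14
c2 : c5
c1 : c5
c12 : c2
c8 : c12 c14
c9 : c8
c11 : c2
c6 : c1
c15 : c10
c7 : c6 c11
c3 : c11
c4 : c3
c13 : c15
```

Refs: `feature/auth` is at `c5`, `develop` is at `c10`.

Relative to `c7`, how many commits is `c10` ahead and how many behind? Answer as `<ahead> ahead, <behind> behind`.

0 ahead, 7 behind

Reachable from c10: {c10}.
Reachable from c7: {c1, c10, c11, c14, c2, c5, c6, c7}.
Only in c10's history (ahead): {} — 0.
Only in c7's history (behind): {c1, c11, c14, c2, c5, c6, c7} — 7.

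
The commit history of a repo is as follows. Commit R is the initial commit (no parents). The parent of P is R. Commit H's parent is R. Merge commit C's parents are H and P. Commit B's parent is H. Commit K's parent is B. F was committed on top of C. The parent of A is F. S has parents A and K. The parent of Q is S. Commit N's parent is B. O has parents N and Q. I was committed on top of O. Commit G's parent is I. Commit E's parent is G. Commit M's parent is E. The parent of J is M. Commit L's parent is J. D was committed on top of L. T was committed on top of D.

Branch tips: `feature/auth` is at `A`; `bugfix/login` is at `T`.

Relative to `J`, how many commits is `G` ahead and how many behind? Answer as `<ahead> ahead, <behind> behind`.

0 ahead, 3 behind

Reachable from G: {A, B, C, F, G, H, I, K, N, O, P, Q, R, S}.
Reachable from J: {A, B, C, E, F, G, H, I, J, K, M, N, O, P, Q, R, S}.
Only in G's history (ahead): {} — 0.
Only in J's history (behind): {E, J, M} — 3.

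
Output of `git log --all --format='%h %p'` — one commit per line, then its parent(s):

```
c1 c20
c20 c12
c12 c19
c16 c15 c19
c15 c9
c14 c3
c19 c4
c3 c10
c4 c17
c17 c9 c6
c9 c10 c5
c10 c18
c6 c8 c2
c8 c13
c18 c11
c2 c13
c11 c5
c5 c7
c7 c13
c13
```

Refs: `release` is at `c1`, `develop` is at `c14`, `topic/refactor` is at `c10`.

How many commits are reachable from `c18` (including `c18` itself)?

5

Walking parent pointers from c18: reachable set = {c11, c13, c18, c5, c7}.
That is 5 commits.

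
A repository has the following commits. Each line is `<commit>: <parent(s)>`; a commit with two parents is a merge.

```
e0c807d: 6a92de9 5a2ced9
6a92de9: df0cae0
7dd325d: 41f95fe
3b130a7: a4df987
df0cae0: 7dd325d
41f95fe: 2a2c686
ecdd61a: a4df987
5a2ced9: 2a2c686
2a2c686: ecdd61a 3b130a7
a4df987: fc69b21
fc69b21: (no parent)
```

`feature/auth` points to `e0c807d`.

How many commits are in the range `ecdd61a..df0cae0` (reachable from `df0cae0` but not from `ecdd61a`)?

5

Reachable from df0cae0: {2a2c686, 3b130a7, 41f95fe, 7dd325d, a4df987, df0cae0, ecdd61a, fc69b21}.
Reachable from ecdd61a: {a4df987, ecdd61a, fc69b21}.
In df0cae0's history but not ecdd61a's: {2a2c686, 3b130a7, 41f95fe, 7dd325d, df0cae0} — 5 commits.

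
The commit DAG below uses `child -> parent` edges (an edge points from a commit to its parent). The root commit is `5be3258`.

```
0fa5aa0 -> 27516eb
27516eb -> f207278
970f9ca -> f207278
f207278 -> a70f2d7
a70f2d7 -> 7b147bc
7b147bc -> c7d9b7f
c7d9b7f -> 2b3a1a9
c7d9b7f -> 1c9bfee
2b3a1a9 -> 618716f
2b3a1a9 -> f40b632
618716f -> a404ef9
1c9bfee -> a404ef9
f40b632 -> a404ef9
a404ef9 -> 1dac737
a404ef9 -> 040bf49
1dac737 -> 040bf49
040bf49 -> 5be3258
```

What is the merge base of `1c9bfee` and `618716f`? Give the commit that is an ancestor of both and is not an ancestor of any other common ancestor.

Ancestors of 1c9bfee: {040bf49, 1c9bfee, 1dac737, 5be3258, a404ef9}.
Ancestors of 618716f: {040bf49, 1dac737, 5be3258, 618716f, a404ef9}.
Common ancestors: {040bf49, 1dac737, 5be3258, a404ef9}.
Among these, a404ef9 is not an ancestor of any other common ancestor — it is the merge base.

a404ef9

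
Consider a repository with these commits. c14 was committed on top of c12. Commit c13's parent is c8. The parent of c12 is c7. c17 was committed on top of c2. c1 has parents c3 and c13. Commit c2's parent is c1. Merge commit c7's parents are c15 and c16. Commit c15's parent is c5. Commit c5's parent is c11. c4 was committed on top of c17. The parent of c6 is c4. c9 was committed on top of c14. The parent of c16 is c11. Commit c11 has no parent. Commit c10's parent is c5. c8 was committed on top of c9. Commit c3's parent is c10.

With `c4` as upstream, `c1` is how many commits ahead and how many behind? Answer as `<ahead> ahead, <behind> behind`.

Reachable from c1: {c1, c10, c11, c12, c13, c14, c15, c16, c3, c5, c7, c8, c9}.
Reachable from c4: {c1, c10, c11, c12, c13, c14, c15, c16, c17, c2, c3, c4, c5, c7, c8, c9}.
Only in c1's history (ahead): {} — 0.
Only in c4's history (behind): {c17, c2, c4} — 3.

0 ahead, 3 behind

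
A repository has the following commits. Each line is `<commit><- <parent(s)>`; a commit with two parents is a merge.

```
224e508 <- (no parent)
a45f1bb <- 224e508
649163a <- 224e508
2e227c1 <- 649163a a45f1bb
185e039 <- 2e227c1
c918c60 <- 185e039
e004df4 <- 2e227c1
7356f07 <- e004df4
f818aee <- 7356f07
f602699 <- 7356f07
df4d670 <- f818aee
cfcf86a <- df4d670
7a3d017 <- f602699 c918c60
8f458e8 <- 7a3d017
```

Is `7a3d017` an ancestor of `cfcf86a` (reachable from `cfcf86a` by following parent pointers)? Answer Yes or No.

No

Ancestors of cfcf86a: {224e508, 2e227c1, 649163a, 7356f07, a45f1bb, cfcf86a, df4d670, e004df4, f818aee}.
7a3d017 is not in that set, so it is not an ancestor of cfcf86a.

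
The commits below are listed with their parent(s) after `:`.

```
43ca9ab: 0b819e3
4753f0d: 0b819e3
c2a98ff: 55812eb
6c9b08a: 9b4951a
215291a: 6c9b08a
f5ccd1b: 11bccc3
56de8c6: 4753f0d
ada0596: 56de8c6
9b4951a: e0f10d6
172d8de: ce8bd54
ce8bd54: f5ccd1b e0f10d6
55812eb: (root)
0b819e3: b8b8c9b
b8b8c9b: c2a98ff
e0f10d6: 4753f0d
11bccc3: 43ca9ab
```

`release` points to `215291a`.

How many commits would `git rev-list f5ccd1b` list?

Walking parent pointers from f5ccd1b: reachable set = {0b819e3, 11bccc3, 43ca9ab, 55812eb, b8b8c9b, c2a98ff, f5ccd1b}.
That is 7 commits.

7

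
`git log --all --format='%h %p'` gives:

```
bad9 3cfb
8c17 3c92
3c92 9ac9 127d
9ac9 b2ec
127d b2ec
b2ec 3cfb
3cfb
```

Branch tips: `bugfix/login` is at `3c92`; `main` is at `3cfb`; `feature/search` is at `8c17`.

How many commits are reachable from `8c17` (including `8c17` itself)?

6

Walking parent pointers from 8c17: reachable set = {127d, 3c92, 3cfb, 8c17, 9ac9, b2ec}.
That is 6 commits.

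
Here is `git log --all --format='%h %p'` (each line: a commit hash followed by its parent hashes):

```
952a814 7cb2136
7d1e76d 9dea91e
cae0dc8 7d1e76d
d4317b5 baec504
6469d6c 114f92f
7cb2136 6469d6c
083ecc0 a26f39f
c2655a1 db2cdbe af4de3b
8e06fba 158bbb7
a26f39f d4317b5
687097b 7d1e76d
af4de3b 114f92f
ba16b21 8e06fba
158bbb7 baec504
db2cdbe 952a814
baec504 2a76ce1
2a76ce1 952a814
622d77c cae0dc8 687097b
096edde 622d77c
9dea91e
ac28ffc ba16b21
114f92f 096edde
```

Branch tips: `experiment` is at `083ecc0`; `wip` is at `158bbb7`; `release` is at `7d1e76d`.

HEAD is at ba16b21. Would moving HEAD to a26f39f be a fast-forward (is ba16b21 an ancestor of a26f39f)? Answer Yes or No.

No

A fast-forward from ba16b21 to a26f39f is possible iff ba16b21 is an ancestor of a26f39f.
Ancestors of a26f39f: {096edde, 114f92f, 2a76ce1, 622d77c, 6469d6c, 687097b, 7cb2136, 7d1e76d, 952a814, 9dea91e, a26f39f, baec504, cae0dc8, d4317b5}.
ba16b21 is not among them, so fast-forward is not possible.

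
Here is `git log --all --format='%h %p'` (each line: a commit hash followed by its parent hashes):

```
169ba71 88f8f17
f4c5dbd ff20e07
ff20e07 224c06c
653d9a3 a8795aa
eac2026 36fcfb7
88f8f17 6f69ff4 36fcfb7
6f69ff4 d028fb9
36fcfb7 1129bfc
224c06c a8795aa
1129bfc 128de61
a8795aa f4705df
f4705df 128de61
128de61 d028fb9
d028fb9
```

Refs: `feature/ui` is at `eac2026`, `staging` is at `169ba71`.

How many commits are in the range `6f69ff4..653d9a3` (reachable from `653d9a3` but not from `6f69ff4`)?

4

Reachable from 653d9a3: {128de61, 653d9a3, a8795aa, d028fb9, f4705df}.
Reachable from 6f69ff4: {6f69ff4, d028fb9}.
In 653d9a3's history but not 6f69ff4's: {128de61, 653d9a3, a8795aa, f4705df} — 4 commits.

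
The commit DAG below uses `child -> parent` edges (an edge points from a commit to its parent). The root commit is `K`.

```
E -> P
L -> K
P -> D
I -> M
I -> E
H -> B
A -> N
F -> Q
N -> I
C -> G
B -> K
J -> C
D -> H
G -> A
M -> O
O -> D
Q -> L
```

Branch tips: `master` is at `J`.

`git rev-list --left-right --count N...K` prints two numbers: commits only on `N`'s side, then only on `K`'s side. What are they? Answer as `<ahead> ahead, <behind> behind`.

9 ahead, 0 behind

Reachable from N: {B, D, E, H, I, K, M, N, O, P}.
Reachable from K: {K}.
Only in N's history (ahead): {B, D, E, H, I, M, N, O, P} — 9.
Only in K's history (behind): {} — 0.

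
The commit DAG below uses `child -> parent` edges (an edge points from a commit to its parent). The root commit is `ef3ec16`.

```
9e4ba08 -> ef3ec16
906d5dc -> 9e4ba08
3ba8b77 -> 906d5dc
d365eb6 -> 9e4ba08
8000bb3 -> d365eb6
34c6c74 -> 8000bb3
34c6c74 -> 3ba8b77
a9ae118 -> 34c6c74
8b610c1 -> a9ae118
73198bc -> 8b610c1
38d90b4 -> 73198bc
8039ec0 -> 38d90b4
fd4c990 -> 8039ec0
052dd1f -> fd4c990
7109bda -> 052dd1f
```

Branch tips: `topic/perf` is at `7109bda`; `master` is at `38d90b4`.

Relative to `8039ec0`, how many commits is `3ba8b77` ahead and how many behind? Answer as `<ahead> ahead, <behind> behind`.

Reachable from 3ba8b77: {3ba8b77, 906d5dc, 9e4ba08, ef3ec16}.
Reachable from 8039ec0: {34c6c74, 38d90b4, 3ba8b77, 73198bc, 8000bb3, 8039ec0, 8b610c1, 906d5dc, 9e4ba08, a9ae118, d365eb6, ef3ec16}.
Only in 3ba8b77's history (ahead): {} — 0.
Only in 8039ec0's history (behind): {34c6c74, 38d90b4, 73198bc, 8000bb3, 8039ec0, 8b610c1, a9ae118, d365eb6} — 8.

0 ahead, 8 behind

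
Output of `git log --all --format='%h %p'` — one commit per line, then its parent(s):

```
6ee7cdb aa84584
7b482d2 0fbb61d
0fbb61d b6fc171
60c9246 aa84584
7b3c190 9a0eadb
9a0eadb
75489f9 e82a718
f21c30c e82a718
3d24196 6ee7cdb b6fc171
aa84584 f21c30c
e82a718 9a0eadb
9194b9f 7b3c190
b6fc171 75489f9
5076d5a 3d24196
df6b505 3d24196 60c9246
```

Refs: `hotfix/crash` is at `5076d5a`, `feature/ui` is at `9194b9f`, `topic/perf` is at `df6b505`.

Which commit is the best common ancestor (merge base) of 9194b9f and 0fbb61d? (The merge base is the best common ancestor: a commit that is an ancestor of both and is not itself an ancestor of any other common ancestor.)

Ancestors of 9194b9f: {7b3c190, 9194b9f, 9a0eadb}.
Ancestors of 0fbb61d: {0fbb61d, 75489f9, 9a0eadb, b6fc171, e82a718}.
Common ancestors: {9a0eadb}.
The only common ancestor is 9a0eadb, so it is the merge base.

9a0eadb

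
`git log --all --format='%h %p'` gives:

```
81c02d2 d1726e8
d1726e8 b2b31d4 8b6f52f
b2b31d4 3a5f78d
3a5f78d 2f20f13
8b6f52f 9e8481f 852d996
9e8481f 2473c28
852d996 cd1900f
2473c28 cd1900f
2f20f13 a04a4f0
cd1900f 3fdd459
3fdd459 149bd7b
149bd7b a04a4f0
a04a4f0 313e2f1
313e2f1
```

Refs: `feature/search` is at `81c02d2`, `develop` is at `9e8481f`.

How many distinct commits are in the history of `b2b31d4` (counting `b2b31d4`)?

Walking parent pointers from b2b31d4: reachable set = {2f20f13, 313e2f1, 3a5f78d, a04a4f0, b2b31d4}.
That is 5 commits.

5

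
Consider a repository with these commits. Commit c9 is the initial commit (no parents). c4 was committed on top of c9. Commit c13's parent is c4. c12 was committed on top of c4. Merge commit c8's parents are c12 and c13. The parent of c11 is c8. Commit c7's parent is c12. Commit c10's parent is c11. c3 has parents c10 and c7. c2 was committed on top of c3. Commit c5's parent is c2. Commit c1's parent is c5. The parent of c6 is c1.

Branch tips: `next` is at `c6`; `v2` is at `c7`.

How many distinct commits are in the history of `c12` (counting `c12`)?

Walking parent pointers from c12: reachable set = {c12, c4, c9}.
That is 3 commits.

3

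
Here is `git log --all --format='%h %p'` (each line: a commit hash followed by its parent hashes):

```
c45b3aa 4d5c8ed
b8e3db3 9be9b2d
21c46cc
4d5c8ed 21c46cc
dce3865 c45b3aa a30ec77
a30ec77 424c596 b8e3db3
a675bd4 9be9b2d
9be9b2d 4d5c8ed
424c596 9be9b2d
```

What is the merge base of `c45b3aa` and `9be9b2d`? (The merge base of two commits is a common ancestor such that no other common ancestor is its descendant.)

4d5c8ed

Ancestors of c45b3aa: {21c46cc, 4d5c8ed, c45b3aa}.
Ancestors of 9be9b2d: {21c46cc, 4d5c8ed, 9be9b2d}.
Common ancestors: {21c46cc, 4d5c8ed}.
Among these, 4d5c8ed is not an ancestor of any other common ancestor — it is the merge base.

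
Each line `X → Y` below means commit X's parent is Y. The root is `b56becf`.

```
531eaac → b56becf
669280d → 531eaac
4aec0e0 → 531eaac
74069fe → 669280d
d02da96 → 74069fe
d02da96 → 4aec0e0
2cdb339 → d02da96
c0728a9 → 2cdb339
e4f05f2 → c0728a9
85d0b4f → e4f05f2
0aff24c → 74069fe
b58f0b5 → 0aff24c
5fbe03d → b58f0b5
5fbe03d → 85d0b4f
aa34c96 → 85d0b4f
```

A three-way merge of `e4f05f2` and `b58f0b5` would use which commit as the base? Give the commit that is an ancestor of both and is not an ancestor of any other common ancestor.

74069fe

Ancestors of e4f05f2: {2cdb339, 4aec0e0, 531eaac, 669280d, 74069fe, b56becf, c0728a9, d02da96, e4f05f2}.
Ancestors of b58f0b5: {0aff24c, 531eaac, 669280d, 74069fe, b56becf, b58f0b5}.
Common ancestors: {531eaac, 669280d, 74069fe, b56becf}.
Among these, 74069fe is not an ancestor of any other common ancestor — it is the merge base.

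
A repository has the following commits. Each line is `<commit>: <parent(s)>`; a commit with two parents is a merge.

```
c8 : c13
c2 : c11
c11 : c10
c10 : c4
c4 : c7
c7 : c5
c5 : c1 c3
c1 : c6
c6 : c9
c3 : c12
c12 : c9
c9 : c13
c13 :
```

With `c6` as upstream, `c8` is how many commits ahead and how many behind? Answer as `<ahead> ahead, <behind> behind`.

1 ahead, 2 behind

Reachable from c8: {c13, c8}.
Reachable from c6: {c13, c6, c9}.
Only in c8's history (ahead): {c8} — 1.
Only in c6's history (behind): {c6, c9} — 2.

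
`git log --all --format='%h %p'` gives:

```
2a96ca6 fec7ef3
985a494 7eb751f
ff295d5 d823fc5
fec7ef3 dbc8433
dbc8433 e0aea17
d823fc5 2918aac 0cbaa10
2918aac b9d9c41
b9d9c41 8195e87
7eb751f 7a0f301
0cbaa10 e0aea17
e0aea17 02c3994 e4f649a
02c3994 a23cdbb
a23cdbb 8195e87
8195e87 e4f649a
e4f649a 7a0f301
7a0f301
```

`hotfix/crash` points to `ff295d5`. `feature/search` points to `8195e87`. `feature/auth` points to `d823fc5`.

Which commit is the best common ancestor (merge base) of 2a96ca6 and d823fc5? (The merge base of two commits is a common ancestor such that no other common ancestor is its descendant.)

e0aea17

Ancestors of 2a96ca6: {02c3994, 2a96ca6, 7a0f301, 8195e87, a23cdbb, dbc8433, e0aea17, e4f649a, fec7ef3}.
Ancestors of d823fc5: {02c3994, 0cbaa10, 2918aac, 7a0f301, 8195e87, a23cdbb, b9d9c41, d823fc5, e0aea17, e4f649a}.
Common ancestors: {02c3994, 7a0f301, 8195e87, a23cdbb, e0aea17, e4f649a}.
Among these, e0aea17 is not an ancestor of any other common ancestor — it is the merge base.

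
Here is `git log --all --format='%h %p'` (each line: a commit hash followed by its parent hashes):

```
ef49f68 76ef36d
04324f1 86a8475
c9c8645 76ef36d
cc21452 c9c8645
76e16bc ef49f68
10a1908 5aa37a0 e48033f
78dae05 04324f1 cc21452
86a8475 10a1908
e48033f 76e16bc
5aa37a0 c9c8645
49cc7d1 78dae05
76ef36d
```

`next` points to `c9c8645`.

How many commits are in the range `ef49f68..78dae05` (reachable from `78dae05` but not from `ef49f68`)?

9

Reachable from 78dae05: {04324f1, 10a1908, 5aa37a0, 76e16bc, 76ef36d, 78dae05, 86a8475, c9c8645, cc21452, e48033f, ef49f68}.
Reachable from ef49f68: {76ef36d, ef49f68}.
In 78dae05's history but not ef49f68's: {04324f1, 10a1908, 5aa37a0, 76e16bc, 78dae05, 86a8475, c9c8645, cc21452, e48033f} — 9 commits.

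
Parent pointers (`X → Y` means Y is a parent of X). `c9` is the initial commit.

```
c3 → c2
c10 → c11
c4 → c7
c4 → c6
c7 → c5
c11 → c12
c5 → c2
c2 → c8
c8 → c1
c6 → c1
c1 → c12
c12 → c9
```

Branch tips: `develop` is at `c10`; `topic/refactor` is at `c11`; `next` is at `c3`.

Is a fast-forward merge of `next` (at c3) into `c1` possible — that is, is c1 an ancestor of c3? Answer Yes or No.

A fast-forward from c1 to c3 is possible iff c1 is an ancestor of c3.
Ancestors of c3: {c1, c12, c2, c3, c8, c9}.
c1 is among them, so fast-forward is possible.

Yes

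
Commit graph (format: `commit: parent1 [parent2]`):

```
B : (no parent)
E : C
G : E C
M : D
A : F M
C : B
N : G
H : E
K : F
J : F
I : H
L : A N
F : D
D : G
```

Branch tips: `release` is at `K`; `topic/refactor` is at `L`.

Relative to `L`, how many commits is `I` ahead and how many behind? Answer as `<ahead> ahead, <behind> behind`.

2 ahead, 7 behind

Reachable from I: {B, C, E, H, I}.
Reachable from L: {A, B, C, D, E, F, G, L, M, N}.
Only in I's history (ahead): {H, I} — 2.
Only in L's history (behind): {A, D, F, G, L, M, N} — 7.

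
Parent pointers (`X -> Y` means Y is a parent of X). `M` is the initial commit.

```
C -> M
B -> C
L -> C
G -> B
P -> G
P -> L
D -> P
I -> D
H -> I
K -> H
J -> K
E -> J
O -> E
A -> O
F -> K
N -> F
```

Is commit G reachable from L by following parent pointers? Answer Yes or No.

Ancestors of L: {C, L, M}.
G is not in that set, so it is not an ancestor of L.

No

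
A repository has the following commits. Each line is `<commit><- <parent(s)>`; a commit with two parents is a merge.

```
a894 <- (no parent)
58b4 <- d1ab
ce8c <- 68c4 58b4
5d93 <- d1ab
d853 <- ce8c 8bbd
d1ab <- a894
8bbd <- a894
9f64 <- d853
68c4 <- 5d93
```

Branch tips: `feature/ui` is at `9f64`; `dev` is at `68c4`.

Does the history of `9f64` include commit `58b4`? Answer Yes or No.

Yes

Ancestors of 9f64 (commits reachable by following parents): {58b4, 5d93, 68c4, 8bbd, 9f64, a894, ce8c, d1ab, d853}.
58b4 is in that set, so it is an ancestor of 9f64.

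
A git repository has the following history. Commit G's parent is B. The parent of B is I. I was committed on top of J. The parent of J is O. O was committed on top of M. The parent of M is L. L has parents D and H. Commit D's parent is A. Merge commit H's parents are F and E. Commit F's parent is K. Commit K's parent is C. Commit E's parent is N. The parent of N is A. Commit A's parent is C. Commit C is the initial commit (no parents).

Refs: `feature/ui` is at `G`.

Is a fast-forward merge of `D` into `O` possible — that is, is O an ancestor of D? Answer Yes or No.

No

A fast-forward from O to D is possible iff O is an ancestor of D.
Ancestors of D: {A, C, D}.
O is not among them, so fast-forward is not possible.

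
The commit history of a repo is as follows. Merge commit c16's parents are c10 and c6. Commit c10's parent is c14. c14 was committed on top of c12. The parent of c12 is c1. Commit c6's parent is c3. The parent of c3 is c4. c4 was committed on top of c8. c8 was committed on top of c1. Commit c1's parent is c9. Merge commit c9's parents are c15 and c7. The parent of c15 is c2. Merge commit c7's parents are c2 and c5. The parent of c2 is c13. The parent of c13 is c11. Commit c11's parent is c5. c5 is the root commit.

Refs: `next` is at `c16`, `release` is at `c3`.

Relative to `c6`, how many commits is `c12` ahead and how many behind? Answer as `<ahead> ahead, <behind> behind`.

Reachable from c12: {c1, c11, c12, c13, c15, c2, c5, c7, c9}.
Reachable from c6: {c1, c11, c13, c15, c2, c3, c4, c5, c6, c7, c8, c9}.
Only in c12's history (ahead): {c12} — 1.
Only in c6's history (behind): {c3, c4, c6, c8} — 4.

1 ahead, 4 behind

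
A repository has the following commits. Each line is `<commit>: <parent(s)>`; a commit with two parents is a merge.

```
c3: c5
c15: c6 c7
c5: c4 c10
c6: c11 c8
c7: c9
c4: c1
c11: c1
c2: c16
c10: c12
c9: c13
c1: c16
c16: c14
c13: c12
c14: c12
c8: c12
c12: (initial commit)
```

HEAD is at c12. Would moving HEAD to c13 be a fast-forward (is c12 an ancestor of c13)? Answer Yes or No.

Yes

A fast-forward from c12 to c13 is possible iff c12 is an ancestor of c13.
Ancestors of c13: {c12, c13}.
c12 is among them, so fast-forward is possible.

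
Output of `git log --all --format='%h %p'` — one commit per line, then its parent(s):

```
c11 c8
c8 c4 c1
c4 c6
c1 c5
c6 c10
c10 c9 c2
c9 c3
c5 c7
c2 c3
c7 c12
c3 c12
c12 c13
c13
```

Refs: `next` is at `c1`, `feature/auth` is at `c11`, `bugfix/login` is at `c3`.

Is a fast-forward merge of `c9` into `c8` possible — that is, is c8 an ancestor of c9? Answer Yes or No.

A fast-forward from c8 to c9 is possible iff c8 is an ancestor of c9.
Ancestors of c9: {c12, c13, c3, c9}.
c8 is not among them, so fast-forward is not possible.

No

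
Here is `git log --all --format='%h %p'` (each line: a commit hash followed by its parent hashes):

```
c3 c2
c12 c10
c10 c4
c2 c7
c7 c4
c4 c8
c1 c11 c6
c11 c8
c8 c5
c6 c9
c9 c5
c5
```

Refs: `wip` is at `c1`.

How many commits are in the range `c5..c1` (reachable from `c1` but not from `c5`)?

5

Reachable from c1: {c1, c11, c5, c6, c8, c9}.
Reachable from c5: {c5}.
In c1's history but not c5's: {c1, c11, c6, c8, c9} — 5 commits.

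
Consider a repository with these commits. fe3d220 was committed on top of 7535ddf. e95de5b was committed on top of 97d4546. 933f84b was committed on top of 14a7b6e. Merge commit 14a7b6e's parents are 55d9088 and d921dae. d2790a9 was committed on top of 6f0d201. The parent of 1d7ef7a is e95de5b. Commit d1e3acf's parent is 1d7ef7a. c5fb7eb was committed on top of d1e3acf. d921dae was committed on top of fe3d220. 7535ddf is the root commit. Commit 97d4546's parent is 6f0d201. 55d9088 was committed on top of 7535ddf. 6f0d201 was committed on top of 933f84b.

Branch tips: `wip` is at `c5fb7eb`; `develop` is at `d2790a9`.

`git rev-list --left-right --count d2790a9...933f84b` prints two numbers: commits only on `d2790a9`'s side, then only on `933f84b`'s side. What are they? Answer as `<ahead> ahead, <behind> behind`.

Reachable from d2790a9: {14a7b6e, 55d9088, 6f0d201, 7535ddf, 933f84b, d2790a9, d921dae, fe3d220}.
Reachable from 933f84b: {14a7b6e, 55d9088, 7535ddf, 933f84b, d921dae, fe3d220}.
Only in d2790a9's history (ahead): {6f0d201, d2790a9} — 2.
Only in 933f84b's history (behind): {} — 0.

2 ahead, 0 behind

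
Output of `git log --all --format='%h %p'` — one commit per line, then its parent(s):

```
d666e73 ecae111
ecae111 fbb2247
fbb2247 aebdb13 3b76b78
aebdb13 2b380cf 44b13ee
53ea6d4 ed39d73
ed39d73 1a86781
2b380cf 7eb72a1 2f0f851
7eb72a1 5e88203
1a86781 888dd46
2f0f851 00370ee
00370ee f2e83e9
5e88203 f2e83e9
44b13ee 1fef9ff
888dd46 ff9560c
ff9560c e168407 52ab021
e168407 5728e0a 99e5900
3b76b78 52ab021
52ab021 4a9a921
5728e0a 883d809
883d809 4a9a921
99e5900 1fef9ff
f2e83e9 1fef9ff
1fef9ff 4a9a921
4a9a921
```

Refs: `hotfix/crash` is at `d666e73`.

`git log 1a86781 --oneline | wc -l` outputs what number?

Walking parent pointers from 1a86781: reachable set = {1a86781, 1fef9ff, 4a9a921, 52ab021, 5728e0a, 883d809, 888dd46, 99e5900, e168407, ff9560c}.
That is 10 commits.

10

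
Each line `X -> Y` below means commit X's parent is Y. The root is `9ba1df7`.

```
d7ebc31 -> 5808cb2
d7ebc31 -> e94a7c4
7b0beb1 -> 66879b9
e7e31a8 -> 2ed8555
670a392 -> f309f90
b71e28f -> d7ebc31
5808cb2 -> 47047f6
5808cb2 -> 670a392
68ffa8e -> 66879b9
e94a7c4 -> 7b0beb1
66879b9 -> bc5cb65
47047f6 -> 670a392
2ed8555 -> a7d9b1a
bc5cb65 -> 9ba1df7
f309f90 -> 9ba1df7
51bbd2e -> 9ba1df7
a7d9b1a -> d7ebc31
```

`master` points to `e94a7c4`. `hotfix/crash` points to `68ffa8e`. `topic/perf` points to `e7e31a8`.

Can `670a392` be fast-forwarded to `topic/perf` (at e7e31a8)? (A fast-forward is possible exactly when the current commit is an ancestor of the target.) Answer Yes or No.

A fast-forward from 670a392 to e7e31a8 is possible iff 670a392 is an ancestor of e7e31a8.
Ancestors of e7e31a8: {2ed8555, 47047f6, 5808cb2, 66879b9, 670a392, 7b0beb1, 9ba1df7, a7d9b1a, bc5cb65, d7ebc31, e7e31a8, e94a7c4, f309f90}.
670a392 is among them, so fast-forward is possible.

Yes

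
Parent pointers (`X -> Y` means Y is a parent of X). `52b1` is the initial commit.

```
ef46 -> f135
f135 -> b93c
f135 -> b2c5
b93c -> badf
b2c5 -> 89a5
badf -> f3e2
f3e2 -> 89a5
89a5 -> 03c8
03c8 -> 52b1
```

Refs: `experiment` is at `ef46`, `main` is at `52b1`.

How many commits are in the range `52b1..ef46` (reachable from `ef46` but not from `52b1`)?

Reachable from ef46: {03c8, 52b1, 89a5, b2c5, b93c, badf, ef46, f135, f3e2}.
Reachable from 52b1: {52b1}.
In ef46's history but not 52b1's: {03c8, 89a5, b2c5, b93c, badf, ef46, f135, f3e2} — 8 commits.

8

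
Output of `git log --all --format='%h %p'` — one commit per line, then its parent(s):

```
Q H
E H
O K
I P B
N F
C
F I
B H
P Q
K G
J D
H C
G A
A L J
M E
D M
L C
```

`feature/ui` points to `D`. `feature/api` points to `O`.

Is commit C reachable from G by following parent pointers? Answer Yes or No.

Yes

Ancestors of G (commits reachable by following parents): {A, C, D, E, G, H, J, L, M}.
C is in that set, so it is an ancestor of G.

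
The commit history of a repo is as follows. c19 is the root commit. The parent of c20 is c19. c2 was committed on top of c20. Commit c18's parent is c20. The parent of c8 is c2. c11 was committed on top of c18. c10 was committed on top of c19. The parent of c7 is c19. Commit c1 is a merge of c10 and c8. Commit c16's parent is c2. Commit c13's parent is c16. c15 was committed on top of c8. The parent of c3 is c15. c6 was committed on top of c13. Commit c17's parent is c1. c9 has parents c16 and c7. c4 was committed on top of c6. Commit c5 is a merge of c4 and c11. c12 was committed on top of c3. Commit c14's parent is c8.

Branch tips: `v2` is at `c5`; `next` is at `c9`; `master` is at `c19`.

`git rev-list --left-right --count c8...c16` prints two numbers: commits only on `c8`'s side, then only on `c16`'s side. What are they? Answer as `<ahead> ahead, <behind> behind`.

Reachable from c8: {c19, c2, c20, c8}.
Reachable from c16: {c16, c19, c2, c20}.
Only in c8's history (ahead): {c8} — 1.
Only in c16's history (behind): {c16} — 1.

1 ahead, 1 behind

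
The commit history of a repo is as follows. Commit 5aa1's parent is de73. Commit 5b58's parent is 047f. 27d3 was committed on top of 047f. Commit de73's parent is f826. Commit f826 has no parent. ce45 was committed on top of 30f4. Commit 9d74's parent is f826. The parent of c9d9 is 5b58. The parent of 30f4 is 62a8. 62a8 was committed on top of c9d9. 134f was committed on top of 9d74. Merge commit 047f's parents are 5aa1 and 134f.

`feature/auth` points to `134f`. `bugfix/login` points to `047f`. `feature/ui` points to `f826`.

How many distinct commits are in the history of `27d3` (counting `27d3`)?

Walking parent pointers from 27d3: reachable set = {047f, 134f, 27d3, 5aa1, 9d74, de73, f826}.
That is 7 commits.

7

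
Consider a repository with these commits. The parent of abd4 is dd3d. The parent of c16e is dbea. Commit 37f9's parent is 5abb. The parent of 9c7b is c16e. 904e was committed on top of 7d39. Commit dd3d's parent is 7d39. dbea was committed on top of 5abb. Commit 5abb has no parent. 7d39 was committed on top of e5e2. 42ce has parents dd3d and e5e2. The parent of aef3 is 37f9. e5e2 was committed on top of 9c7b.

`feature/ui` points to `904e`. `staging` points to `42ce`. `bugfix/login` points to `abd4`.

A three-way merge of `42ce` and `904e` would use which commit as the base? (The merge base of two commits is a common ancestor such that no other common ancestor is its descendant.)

7d39

Ancestors of 42ce: {42ce, 5abb, 7d39, 9c7b, c16e, dbea, dd3d, e5e2}.
Ancestors of 904e: {5abb, 7d39, 904e, 9c7b, c16e, dbea, e5e2}.
Common ancestors: {5abb, 7d39, 9c7b, c16e, dbea, e5e2}.
Among these, 7d39 is not an ancestor of any other common ancestor — it is the merge base.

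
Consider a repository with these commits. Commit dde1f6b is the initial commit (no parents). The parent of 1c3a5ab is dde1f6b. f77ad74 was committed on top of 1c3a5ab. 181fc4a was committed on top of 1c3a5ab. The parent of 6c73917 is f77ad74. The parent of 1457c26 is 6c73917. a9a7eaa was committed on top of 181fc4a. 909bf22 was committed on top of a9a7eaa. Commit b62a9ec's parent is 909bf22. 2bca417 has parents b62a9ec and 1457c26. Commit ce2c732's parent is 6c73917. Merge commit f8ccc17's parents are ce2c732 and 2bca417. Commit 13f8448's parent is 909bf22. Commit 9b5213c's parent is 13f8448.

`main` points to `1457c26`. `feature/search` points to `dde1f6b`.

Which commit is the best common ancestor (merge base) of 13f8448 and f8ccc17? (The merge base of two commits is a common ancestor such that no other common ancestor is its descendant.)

Ancestors of 13f8448: {13f8448, 181fc4a, 1c3a5ab, 909bf22, a9a7eaa, dde1f6b}.
Ancestors of f8ccc17: {1457c26, 181fc4a, 1c3a5ab, 2bca417, 6c73917, 909bf22, a9a7eaa, b62a9ec, ce2c732, dde1f6b, f77ad74, f8ccc17}.
Common ancestors: {181fc4a, 1c3a5ab, 909bf22, a9a7eaa, dde1f6b}.
Among these, 909bf22 is not an ancestor of any other common ancestor — it is the merge base.

909bf22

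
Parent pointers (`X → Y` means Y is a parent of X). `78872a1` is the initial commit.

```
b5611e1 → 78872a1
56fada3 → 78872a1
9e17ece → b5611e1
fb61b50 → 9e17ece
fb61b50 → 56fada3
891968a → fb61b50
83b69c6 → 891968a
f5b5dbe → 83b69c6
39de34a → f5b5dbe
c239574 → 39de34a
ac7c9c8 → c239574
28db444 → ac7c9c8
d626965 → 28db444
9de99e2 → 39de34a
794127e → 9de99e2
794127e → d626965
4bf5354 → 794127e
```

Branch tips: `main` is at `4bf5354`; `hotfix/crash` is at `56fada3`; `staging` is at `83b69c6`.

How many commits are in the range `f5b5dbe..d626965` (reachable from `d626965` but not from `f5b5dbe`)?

Reachable from d626965: {28db444, 39de34a, 56fada3, 78872a1, 83b69c6, 891968a, 9e17ece, ac7c9c8, b5611e1, c239574, d626965, f5b5dbe, fb61b50}.
Reachable from f5b5dbe: {56fada3, 78872a1, 83b69c6, 891968a, 9e17ece, b5611e1, f5b5dbe, fb61b50}.
In d626965's history but not f5b5dbe's: {28db444, 39de34a, ac7c9c8, c239574, d626965} — 5 commits.

5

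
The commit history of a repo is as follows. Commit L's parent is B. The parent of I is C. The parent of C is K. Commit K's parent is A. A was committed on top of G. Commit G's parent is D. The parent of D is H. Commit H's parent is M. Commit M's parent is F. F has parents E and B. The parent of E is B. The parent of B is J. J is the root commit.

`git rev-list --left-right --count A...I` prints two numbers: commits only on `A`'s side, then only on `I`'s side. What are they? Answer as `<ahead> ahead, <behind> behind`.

Reachable from A: {A, B, D, E, F, G, H, J, M}.
Reachable from I: {A, B, C, D, E, F, G, H, I, J, K, M}.
Only in A's history (ahead): {} — 0.
Only in I's history (behind): {C, I, K} — 3.

0 ahead, 3 behind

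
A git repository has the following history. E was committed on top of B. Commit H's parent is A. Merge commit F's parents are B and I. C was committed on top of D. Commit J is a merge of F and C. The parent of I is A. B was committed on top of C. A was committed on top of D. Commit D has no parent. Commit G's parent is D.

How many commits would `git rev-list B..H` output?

Reachable from H: {A, D, H}.
Reachable from B: {B, C, D}.
In H's history but not B's: {A, H} — 2 commits.

2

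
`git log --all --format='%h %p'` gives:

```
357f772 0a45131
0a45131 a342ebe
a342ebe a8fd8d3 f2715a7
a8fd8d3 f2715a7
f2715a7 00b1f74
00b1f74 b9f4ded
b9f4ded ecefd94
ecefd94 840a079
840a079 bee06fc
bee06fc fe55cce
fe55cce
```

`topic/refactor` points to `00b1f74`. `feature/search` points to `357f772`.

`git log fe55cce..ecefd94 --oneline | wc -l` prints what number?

Reachable from ecefd94: {840a079, bee06fc, ecefd94, fe55cce}.
Reachable from fe55cce: {fe55cce}.
In ecefd94's history but not fe55cce's: {840a079, bee06fc, ecefd94} — 3 commits.

3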